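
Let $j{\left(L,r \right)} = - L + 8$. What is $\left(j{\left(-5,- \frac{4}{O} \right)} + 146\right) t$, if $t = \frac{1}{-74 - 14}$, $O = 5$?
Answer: $- \frac{159}{88} \approx -1.8068$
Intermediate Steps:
$j{\left(L,r \right)} = 8 - L$
$t = - \frac{1}{88}$ ($t = \frac{1}{-88} = - \frac{1}{88} \approx -0.011364$)
$\left(j{\left(-5,- \frac{4}{O} \right)} + 146\right) t = \left(\left(8 - -5\right) + 146\right) \left(- \frac{1}{88}\right) = \left(\left(8 + 5\right) + 146\right) \left(- \frac{1}{88}\right) = \left(13 + 146\right) \left(- \frac{1}{88}\right) = 159 \left(- \frac{1}{88}\right) = - \frac{159}{88}$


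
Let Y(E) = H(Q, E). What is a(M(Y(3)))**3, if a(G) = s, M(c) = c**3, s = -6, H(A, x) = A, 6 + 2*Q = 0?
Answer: -216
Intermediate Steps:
Q = -3 (Q = -3 + (1/2)*0 = -3 + 0 = -3)
Y(E) = -3
a(G) = -6
a(M(Y(3)))**3 = (-6)**3 = -216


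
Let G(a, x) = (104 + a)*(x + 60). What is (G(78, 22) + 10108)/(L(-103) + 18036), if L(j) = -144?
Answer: 298/213 ≈ 1.3991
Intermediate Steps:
G(a, x) = (60 + x)*(104 + a) (G(a, x) = (104 + a)*(60 + x) = (60 + x)*(104 + a))
(G(78, 22) + 10108)/(L(-103) + 18036) = ((6240 + 60*78 + 104*22 + 78*22) + 10108)/(-144 + 18036) = ((6240 + 4680 + 2288 + 1716) + 10108)/17892 = (14924 + 10108)*(1/17892) = 25032*(1/17892) = 298/213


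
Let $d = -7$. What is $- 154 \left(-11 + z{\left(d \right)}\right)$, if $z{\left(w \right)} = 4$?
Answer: $1078$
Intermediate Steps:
$- 154 \left(-11 + z{\left(d \right)}\right) = - 154 \left(-11 + 4\right) = \left(-154\right) \left(-7\right) = 1078$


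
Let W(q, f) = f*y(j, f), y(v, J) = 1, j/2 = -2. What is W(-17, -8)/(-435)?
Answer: 8/435 ≈ 0.018391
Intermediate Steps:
j = -4 (j = 2*(-2) = -4)
W(q, f) = f (W(q, f) = f*1 = f)
W(-17, -8)/(-435) = -8/(-435) = -8*(-1/435) = 8/435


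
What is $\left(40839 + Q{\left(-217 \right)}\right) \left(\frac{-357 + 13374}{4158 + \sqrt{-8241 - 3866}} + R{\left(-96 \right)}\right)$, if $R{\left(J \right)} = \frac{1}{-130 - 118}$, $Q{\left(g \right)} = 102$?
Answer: $\frac{548839531694637}{4290665608} - \frac{532928997 i \sqrt{12107}}{17301071} \approx 1.2791 \cdot 10^{5} - 3389.3 i$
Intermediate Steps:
$R{\left(J \right)} = - \frac{1}{248}$ ($R{\left(J \right)} = \frac{1}{-248} = - \frac{1}{248}$)
$\left(40839 + Q{\left(-217 \right)}\right) \left(\frac{-357 + 13374}{4158 + \sqrt{-8241 - 3866}} + R{\left(-96 \right)}\right) = \left(40839 + 102\right) \left(\frac{-357 + 13374}{4158 + \sqrt{-8241 - 3866}} - \frac{1}{248}\right) = 40941 \left(\frac{13017}{4158 + \sqrt{-12107}} - \frac{1}{248}\right) = 40941 \left(\frac{13017}{4158 + i \sqrt{12107}} - \frac{1}{248}\right) = 40941 \left(- \frac{1}{248} + \frac{13017}{4158 + i \sqrt{12107}}\right) = - \frac{40941}{248} + \frac{532928997}{4158 + i \sqrt{12107}}$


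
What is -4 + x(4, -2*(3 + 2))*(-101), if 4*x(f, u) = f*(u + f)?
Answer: 602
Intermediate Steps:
x(f, u) = f*(f + u)/4 (x(f, u) = (f*(u + f))/4 = (f*(f + u))/4 = f*(f + u)/4)
-4 + x(4, -2*(3 + 2))*(-101) = -4 + ((¼)*4*(4 - 2*(3 + 2)))*(-101) = -4 + ((¼)*4*(4 - 2*5))*(-101) = -4 + ((¼)*4*(4 - 10))*(-101) = -4 + ((¼)*4*(-6))*(-101) = -4 - 6*(-101) = -4 + 606 = 602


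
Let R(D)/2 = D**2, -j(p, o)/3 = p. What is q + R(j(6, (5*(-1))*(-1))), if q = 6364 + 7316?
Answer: 14328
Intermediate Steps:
j(p, o) = -3*p
R(D) = 2*D**2
q = 13680
q + R(j(6, (5*(-1))*(-1))) = 13680 + 2*(-3*6)**2 = 13680 + 2*(-18)**2 = 13680 + 2*324 = 13680 + 648 = 14328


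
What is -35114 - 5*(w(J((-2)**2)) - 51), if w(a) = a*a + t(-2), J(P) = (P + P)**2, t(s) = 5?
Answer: -55364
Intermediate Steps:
J(P) = 4*P**2 (J(P) = (2*P)**2 = 4*P**2)
w(a) = 5 + a**2 (w(a) = a*a + 5 = a**2 + 5 = 5 + a**2)
-35114 - 5*(w(J((-2)**2)) - 51) = -35114 - 5*((5 + (4*((-2)**2)**2)**2) - 51) = -35114 - 5*((5 + (4*4**2)**2) - 51) = -35114 - 5*((5 + (4*16)**2) - 51) = -35114 - 5*((5 + 64**2) - 51) = -35114 - 5*((5 + 4096) - 51) = -35114 - 5*(4101 - 51) = -35114 - 5*4050 = -35114 - 1*20250 = -35114 - 20250 = -55364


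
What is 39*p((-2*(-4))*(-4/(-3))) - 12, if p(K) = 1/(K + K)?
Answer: -651/64 ≈ -10.172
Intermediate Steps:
p(K) = 1/(2*K)
39*p((-2*(-4))*(-4/(-3))) - 12 = 39*(1/(2*(((-2*(-4))*(-4/(-3)))))) - 12 = 39*(1/(2*((8*(-4*(-1/3)))))) - 12 = 39*(1/(2*((8*(4/3))))) - 12 = 39*(1/(2*(32/3))) - 12 = 39*((1/2)*(3/32)) - 12 = 39*(3/64) - 12 = 117/64 - 12 = -651/64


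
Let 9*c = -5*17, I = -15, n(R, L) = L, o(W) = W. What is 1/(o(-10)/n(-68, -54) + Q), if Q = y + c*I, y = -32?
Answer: 27/2966 ≈ 0.0091032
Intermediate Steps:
c = -85/9 (c = (-5*17)/9 = (⅑)*(-85) = -85/9 ≈ -9.4444)
Q = 329/3 (Q = -32 - 85/9*(-15) = -32 + 425/3 = 329/3 ≈ 109.67)
1/(o(-10)/n(-68, -54) + Q) = 1/(-10/(-54) + 329/3) = 1/(-10*(-1/54) + 329/3) = 1/(5/27 + 329/3) = 1/(2966/27) = 27/2966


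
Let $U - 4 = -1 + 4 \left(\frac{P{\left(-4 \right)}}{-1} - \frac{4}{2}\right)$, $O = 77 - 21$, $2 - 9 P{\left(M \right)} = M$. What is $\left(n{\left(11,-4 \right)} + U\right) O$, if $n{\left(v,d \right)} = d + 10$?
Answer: $- \frac{280}{3} \approx -93.333$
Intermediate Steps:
$n{\left(v,d \right)} = 10 + d$
$P{\left(M \right)} = \frac{2}{9} - \frac{M}{9}$
$O = 56$ ($O = 77 - 21 = 56$)
$U = - \frac{23}{3}$ ($U = 4 + \left(-1 + 4 \left(\frac{\frac{2}{9} - - \frac{4}{9}}{-1} - \frac{4}{2}\right)\right) = 4 + \left(-1 + 4 \left(\left(\frac{2}{9} + \frac{4}{9}\right) \left(-1\right) - 2\right)\right) = 4 + \left(-1 + 4 \left(\frac{2}{3} \left(-1\right) - 2\right)\right) = 4 + \left(-1 + 4 \left(- \frac{2}{3} - 2\right)\right) = 4 + \left(-1 + 4 \left(- \frac{8}{3}\right)\right) = 4 - \frac{35}{3} = - \frac{23}{3} \approx -7.6667$)
$\left(n{\left(11,-4 \right)} + U\right) O = \left(\left(10 - 4\right) - \frac{23}{3}\right) 56 = \left(6 - \frac{23}{3}\right) 56 = \left(- \frac{5}{3}\right) 56 = - \frac{280}{3}$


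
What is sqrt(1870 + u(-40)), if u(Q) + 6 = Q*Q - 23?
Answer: sqrt(3441) ≈ 58.660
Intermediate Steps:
u(Q) = -29 + Q**2 (u(Q) = -6 + (Q*Q - 23) = -6 + (Q**2 - 23) = -6 + (-23 + Q**2) = -29 + Q**2)
sqrt(1870 + u(-40)) = sqrt(1870 + (-29 + (-40)**2)) = sqrt(1870 + (-29 + 1600)) = sqrt(1870 + 1571) = sqrt(3441)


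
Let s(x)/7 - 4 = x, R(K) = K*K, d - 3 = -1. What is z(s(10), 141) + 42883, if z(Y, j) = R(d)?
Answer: 42887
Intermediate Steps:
d = 2 (d = 3 - 1 = 2)
R(K) = K**2
s(x) = 28 + 7*x
z(Y, j) = 4 (z(Y, j) = 2**2 = 4)
z(s(10), 141) + 42883 = 4 + 42883 = 42887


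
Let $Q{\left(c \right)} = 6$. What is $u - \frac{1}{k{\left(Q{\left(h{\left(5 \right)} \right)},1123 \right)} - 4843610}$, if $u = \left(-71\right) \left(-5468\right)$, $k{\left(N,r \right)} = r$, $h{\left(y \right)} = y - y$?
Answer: $\frac{1879989043037}{4842487} \approx 3.8823 \cdot 10^{5}$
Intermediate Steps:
$h{\left(y \right)} = 0$
$u = 388228$
$u - \frac{1}{k{\left(Q{\left(h{\left(5 \right)} \right)},1123 \right)} - 4843610} = 388228 - \frac{1}{1123 - 4843610} = 388228 - \frac{1}{-4842487} = 388228 - - \frac{1}{4842487} = 388228 + \frac{1}{4842487} = \frac{1879989043037}{4842487}$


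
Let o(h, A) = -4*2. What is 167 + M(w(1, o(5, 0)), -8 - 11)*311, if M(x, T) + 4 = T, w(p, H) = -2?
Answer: -6986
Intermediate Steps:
o(h, A) = -8
M(x, T) = -4 + T
167 + M(w(1, o(5, 0)), -8 - 11)*311 = 167 + (-4 + (-8 - 11))*311 = 167 + (-4 - 19)*311 = 167 - 23*311 = 167 - 7153 = -6986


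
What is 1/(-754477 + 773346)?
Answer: 1/18869 ≈ 5.2997e-5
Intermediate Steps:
1/(-754477 + 773346) = 1/18869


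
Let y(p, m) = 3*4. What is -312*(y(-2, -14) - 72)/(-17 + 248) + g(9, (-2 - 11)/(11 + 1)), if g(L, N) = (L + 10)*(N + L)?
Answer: 213865/924 ≈ 231.46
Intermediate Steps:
y(p, m) = 12
g(L, N) = (10 + L)*(L + N)
-312*(y(-2, -14) - 72)/(-17 + 248) + g(9, (-2 - 11)/(11 + 1)) = -312*(12 - 72)/(-17 + 248) + (9² + 10*9 + 10*((-2 - 11)/(11 + 1)) + 9*((-2 - 11)/(11 + 1))) = -(-18720)/231 + (81 + 90 + 10*(-13/12) + 9*(-13/12)) = -(-18720)/231 + (81 + 90 + 10*(-13*1/12) + 9*(-13*1/12)) = -312*(-20/77) + (81 + 90 + 10*(-13/12) + 9*(-13/12)) = 6240/77 + (81 + 90 - 65/6 - 39/4) = 6240/77 + 1805/12 = 213865/924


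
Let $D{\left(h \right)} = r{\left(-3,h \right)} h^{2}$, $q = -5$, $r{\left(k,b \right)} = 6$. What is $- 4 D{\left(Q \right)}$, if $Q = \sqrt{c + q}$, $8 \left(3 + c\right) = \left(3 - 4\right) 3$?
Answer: $201$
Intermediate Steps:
$c = - \frac{27}{8}$ ($c = -3 + \frac{\left(3 - 4\right) 3}{8} = -3 + \frac{\left(-1\right) 3}{8} = -3 + \frac{1}{8} \left(-3\right) = -3 - \frac{3}{8} = - \frac{27}{8} \approx -3.375$)
$Q = \frac{i \sqrt{134}}{4}$ ($Q = \sqrt{- \frac{27}{8} - 5} = \sqrt{- \frac{67}{8}} = \frac{i \sqrt{134}}{4} \approx 2.894 i$)
$D{\left(h \right)} = 6 h^{2}$
$- 4 D{\left(Q \right)} = - 4 \cdot 6 \left(\frac{i \sqrt{134}}{4}\right)^{2} = - 4 \cdot 6 \left(- \frac{67}{8}\right) = \left(-4\right) \left(- \frac{201}{4}\right) = 201$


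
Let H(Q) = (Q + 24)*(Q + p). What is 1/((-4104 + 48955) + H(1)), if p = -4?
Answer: 1/44776 ≈ 2.2333e-5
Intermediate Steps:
H(Q) = (-4 + Q)*(24 + Q) (H(Q) = (Q + 24)*(Q - 4) = (24 + Q)*(-4 + Q) = (-4 + Q)*(24 + Q))
1/((-4104 + 48955) + H(1)) = 1/((-4104 + 48955) + (-96 + 1² + 20*1)) = 1/(44851 + (-96 + 1 + 20)) = 1/(44851 - 75) = 1/44776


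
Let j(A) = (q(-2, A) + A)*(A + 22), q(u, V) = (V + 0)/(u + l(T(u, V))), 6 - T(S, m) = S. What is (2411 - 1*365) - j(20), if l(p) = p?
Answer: 1066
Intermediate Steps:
T(S, m) = 6 - S
q(u, V) = V/6 (q(u, V) = (V + 0)/(u + (6 - u)) = V/6)
j(A) = 7*A*(22 + A)/6 (j(A) = (A/6 + A)*(A + 22) = (7*A/6)*(22 + A) = 7*A*(22 + A)/6)
(2411 - 1*365) - j(20) = (2411 - 1*365) - 7*20*(22 + 20)/6 = (2411 - 365) - 7*20*42/6 = 2046 - 1*980 = 2046 - 980 = 1066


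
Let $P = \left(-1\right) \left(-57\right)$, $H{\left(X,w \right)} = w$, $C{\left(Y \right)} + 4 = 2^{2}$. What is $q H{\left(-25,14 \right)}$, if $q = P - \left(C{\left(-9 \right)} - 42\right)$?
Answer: $1386$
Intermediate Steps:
$C{\left(Y \right)} = 0$ ($C{\left(Y \right)} = -4 + 2^{2} = -4 + 4 = 0$)
$P = 57$
$q = 99$ ($q = 57 - \left(0 - 42\right) = 57 - -42 = 57 + 42 = 99$)
$q H{\left(-25,14 \right)} = 99 \cdot 14 = 1386$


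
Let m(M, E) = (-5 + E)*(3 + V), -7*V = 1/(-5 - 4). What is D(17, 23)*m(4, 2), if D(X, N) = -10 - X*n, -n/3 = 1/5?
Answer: -38/21 ≈ -1.8095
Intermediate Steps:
n = -3/5 ≈ -0.60000
D(X, N) = -10 + 3*X/5 (D(X, N) = -10 - X*(-3)/5 = -10 - (-3)*X/5 = -10 + 3*X/5)
V = 1/63 (V = -1/(7*(-5 - 4)) = -1/7/(-9) = -1/7*(-1/9) = 1/63 ≈ 0.015873)
m(M, E) = -950/63 + 190*E/63 (m(M, E) = (-5 + E)*(3 + 1/63) = (-5 + E)*(190/63) = -950/63 + 190*E/63)
D(17, 23)*m(4, 2) = (-10 + (3/5)*17)*(-950/63 + (190/63)*2) = (-10 + 51/5)*(-950/63 + 380/63) = (1/5)*(-190/21) = -38/21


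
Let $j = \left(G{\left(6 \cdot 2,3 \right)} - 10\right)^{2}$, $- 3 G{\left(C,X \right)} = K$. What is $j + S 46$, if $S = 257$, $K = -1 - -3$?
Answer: $\frac{107422}{9} \approx 11936.0$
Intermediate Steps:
$K = 2$ ($K = -1 + 3 = 2$)
$G{\left(C,X \right)} = - \frac{2}{3}$ ($G{\left(C,X \right)} = \left(- \frac{1}{3}\right) 2 = - \frac{2}{3}$)
$j = \frac{1024}{9}$ ($j = \left(- \frac{2}{3} - 10\right)^{2} = \left(- \frac{32}{3}\right)^{2} = \frac{1024}{9} \approx 113.78$)
$j + S 46 = \frac{1024}{9} + 257 \cdot 46 = \frac{1024}{9} + 11822 = \frac{107422}{9}$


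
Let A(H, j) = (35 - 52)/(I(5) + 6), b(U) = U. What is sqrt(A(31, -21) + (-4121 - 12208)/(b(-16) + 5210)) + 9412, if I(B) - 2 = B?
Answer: 9412 + 5*I*sqrt(16567694)/9646 ≈ 9412.0 + 2.1099*I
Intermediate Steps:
I(B) = 2 + B
A(H, j) = -17/13 (A(H, j) = (35 - 52)/((2 + 5) + 6) = -17/(7 + 6) = -17/13)
sqrt(A(31, -21) + (-4121 - 12208)/(b(-16) + 5210)) + 9412 = sqrt(-17/13 + (-4121 - 12208)/(-16 + 5210)) + 9412 = sqrt(-17/13 - 16329/5194) + 9412 = sqrt(-300575/67522) + 9412 = 5*I*sqrt(16567694)/9646 + 9412 = 9412 + 5*I*sqrt(16567694)/9646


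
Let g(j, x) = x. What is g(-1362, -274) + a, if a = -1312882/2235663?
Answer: -613884544/2235663 ≈ -274.59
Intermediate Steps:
a = -1312882/2235663 (a = -1312882*1/2235663 = -1312882/2235663 ≈ -0.58724)
g(-1362, -274) + a = -274 - 1312882/2235663 = -613884544/2235663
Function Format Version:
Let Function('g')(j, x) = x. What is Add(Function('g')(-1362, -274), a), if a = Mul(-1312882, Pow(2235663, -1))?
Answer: Rational(-613884544, 2235663) ≈ -274.59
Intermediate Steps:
a = Rational(-1312882, 2235663) (a = Mul(-1312882, Rational(1, 2235663)) = Rational(-1312882, 2235663) ≈ -0.58724)
Add(Function('g')(-1362, -274), a) = Add(-274, Rational(-1312882, 2235663)) = Rational(-613884544, 2235663)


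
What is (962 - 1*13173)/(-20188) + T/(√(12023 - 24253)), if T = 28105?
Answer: 12211/20188 - 5621*I*√12230/2446 ≈ 0.60486 - 254.14*I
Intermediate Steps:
(962 - 1*13173)/(-20188) + T/(√(12023 - 24253)) = (962 - 1*13173)/(-20188) + 28105/(√(12023 - 24253)) = (962 - 13173)*(-1/20188) + 28105/(√(-12230)) = -12211*(-1/20188) + 28105/((I*√12230)) = 12211/20188 + 28105*(-I*√12230/12230) = 12211/20188 - 5621*I*√12230/2446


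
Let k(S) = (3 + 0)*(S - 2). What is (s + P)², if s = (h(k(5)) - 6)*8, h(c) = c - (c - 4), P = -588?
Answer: 364816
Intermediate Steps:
k(S) = -6 + 3*S (k(S) = 3*(-2 + S) = -6 + 3*S)
h(c) = 4 (h(c) = c - (-4 + c) = c + (4 - c) = 4)
s = -16 (s = (4 - 6)*8 = -2*8 = -16)
(s + P)² = (-16 - 588)² = (-604)² = 364816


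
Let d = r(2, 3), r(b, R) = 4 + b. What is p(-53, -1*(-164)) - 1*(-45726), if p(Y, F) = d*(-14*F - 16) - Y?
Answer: 31907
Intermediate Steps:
d = 6 (d = 4 + 2 = 6)
p(Y, F) = -96 - Y - 84*F (p(Y, F) = 6*(-14*F - 16) - Y = 6*(-16 - 14*F) - Y = (-96 - 84*F) - Y = -96 - Y - 84*F)
p(-53, -1*(-164)) - 1*(-45726) = (-96 - 1*(-53) - (-84)*(-164)) - 1*(-45726) = (-96 + 53 - 84*164) + 45726 = (-96 + 53 - 13776) + 45726 = -13819 + 45726 = 31907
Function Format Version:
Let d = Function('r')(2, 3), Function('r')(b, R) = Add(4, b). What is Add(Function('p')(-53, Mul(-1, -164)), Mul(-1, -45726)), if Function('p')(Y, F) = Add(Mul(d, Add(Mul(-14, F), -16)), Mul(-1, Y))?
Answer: 31907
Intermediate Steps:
d = 6 (d = Add(4, 2) = 6)
Function('p')(Y, F) = Add(-96, Mul(-1, Y), Mul(-84, F)) (Function('p')(Y, F) = Add(Mul(6, Add(Mul(-14, F), -16)), Mul(-1, Y)) = Add(Mul(6, Add(-16, Mul(-14, F))), Mul(-1, Y)) = Add(Add(-96, Mul(-84, F)), Mul(-1, Y)) = Add(-96, Mul(-1, Y), Mul(-84, F)))
Add(Function('p')(-53, Mul(-1, -164)), Mul(-1, -45726)) = Add(Add(-96, Mul(-1, -53), Mul(-84, Mul(-1, -164))), Mul(-1, -45726)) = Add(Add(-96, 53, Mul(-84, 164)), 45726) = Add(Add(-96, 53, -13776), 45726) = Add(-13819, 45726) = 31907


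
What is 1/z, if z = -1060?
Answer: -1/1060 ≈ -0.00094340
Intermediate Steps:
1/z = 1/(-1060) = -1/1060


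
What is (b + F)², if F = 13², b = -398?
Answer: 52441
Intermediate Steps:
F = 169
(b + F)² = (-398 + 169)² = (-229)² = 52441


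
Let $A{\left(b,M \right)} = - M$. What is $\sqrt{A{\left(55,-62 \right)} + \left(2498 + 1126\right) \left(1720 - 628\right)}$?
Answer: $\sqrt{3957470} \approx 1989.3$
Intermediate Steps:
$\sqrt{A{\left(55,-62 \right)} + \left(2498 + 1126\right) \left(1720 - 628\right)} = \sqrt{\left(-1\right) \left(-62\right) + \left(2498 + 1126\right) \left(1720 - 628\right)} = \sqrt{62 + 3624 \cdot 1092} = \sqrt{62 + 3957408} = \sqrt{3957470}$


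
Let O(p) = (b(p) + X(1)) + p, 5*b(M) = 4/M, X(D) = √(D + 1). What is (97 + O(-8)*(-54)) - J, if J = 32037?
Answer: -157513/5 - 54*√2 ≈ -31579.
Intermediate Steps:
X(D) = √(1 + D)
b(M) = 4/(5*M) (b(M) = (4/M)/5 = 4/(5*M))
O(p) = p + √2 + 4/(5*p) (O(p) = (4/(5*p) + √(1 + 1)) + p = (4/(5*p) + √2) + p = (√2 + 4/(5*p)) + p = p + √2 + 4/(5*p))
(97 + O(-8)*(-54)) - J = (97 + (-8 + √2 + (⅘)/(-8))*(-54)) - 1*32037 = (97 + (-8 + √2 + (⅘)*(-⅛))*(-54)) - 32037 = (97 + (-8 + √2 - ⅒)*(-54)) - 32037 = (97 + (-81/10 + √2)*(-54)) - 32037 = (97 + (2187/5 - 54*√2)) - 32037 = (2672/5 - 54*√2) - 32037 = -157513/5 - 54*√2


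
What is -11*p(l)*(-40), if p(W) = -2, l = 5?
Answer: -880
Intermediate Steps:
-11*p(l)*(-40) = -11*(-2)*(-40) = 22*(-40) = -880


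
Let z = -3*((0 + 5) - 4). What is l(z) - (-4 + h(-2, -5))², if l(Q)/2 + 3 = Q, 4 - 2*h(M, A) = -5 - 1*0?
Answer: -49/4 ≈ -12.250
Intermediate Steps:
h(M, A) = 9/2 (h(M, A) = 2 - (-5 - 1*0)/2 = 2 - (-5 + 0)/2 = 2 - ½*(-5) = 2 + 5/2 = 9/2)
z = -3 (z = -3*(5 - 4) = -3*1 = -3)
l(Q) = -6 + 2*Q
l(z) - (-4 + h(-2, -5))² = (-6 + 2*(-3)) - (-4 + 9/2)² = (-6 - 6) - (½)² = -12 - 1*¼ = -12 - ¼ = -49/4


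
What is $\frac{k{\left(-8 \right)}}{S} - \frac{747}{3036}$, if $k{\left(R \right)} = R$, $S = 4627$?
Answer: $- \frac{1160219}{4682524} \approx -0.24778$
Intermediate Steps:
$\frac{k{\left(-8 \right)}}{S} - \frac{747}{3036} = - \frac{8}{4627} - \frac{747}{3036} = \left(-8\right) \frac{1}{4627} - \frac{249}{1012} = - \frac{8}{4627} - \frac{249}{1012} = - \frac{1160219}{4682524}$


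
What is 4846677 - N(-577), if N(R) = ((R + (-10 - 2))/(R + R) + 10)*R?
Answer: 9705483/2 ≈ 4.8527e+6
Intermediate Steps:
N(R) = R*(10 + (-12 + R)/(2*R)) (N(R) = ((R - 12)/((2*R)) + 10)*R = ((-12 + R)*(1/(2*R)) + 10)*R = ((-12 + R)/(2*R) + 10)*R = (10 + (-12 + R)/(2*R))*R = R*(10 + (-12 + R)/(2*R)))
4846677 - N(-577) = 4846677 - (-6 + (21/2)*(-577)) = 4846677 - (-6 - 12117/2) = 4846677 - 1*(-12129/2) = 4846677 + 12129/2 = 9705483/2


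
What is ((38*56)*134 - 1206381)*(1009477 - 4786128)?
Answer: 3479160424079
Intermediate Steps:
((38*56)*134 - 1206381)*(1009477 - 4786128) = (2128*134 - 1206381)*(-3776651) = (285152 - 1206381)*(-3776651) = -921229*(-3776651) = 3479160424079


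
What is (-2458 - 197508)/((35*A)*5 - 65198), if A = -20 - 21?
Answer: 199966/72373 ≈ 2.7630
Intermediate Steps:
A = -41
(-2458 - 197508)/((35*A)*5 - 65198) = (-2458 - 197508)/((35*(-41))*5 - 65198) = -199966/(-1435*5 - 65198) = -199966/(-7175 - 65198) = -199966/(-72373) = -199966*(-1/72373) = 199966/72373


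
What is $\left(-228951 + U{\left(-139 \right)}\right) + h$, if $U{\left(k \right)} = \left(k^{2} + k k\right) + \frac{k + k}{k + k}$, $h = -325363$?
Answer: $-515671$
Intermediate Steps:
$U{\left(k \right)} = 1 + 2 k^{2}$ ($U{\left(k \right)} = \left(k^{2} + k^{2}\right) + \frac{2 k}{2 k} = 2 k^{2} + 2 k \frac{1}{2 k} = 2 k^{2} + 1 = 1 + 2 k^{2}$)
$\left(-228951 + U{\left(-139 \right)}\right) + h = \left(-228951 + \left(1 + 2 \left(-139\right)^{2}\right)\right) - 325363 = \left(-228951 + \left(1 + 2 \cdot 19321\right)\right) - 325363 = \left(-228951 + \left(1 + 38642\right)\right) - 325363 = \left(-228951 + 38643\right) - 325363 = -190308 - 325363 = -515671$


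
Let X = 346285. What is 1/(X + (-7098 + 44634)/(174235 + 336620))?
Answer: 170285/58967153737 ≈ 2.8878e-6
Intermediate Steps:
1/(X + (-7098 + 44634)/(174235 + 336620)) = 1/(346285 + (-7098 + 44634)/(174235 + 336620)) = 1/(346285 + 37536/510855) = 1/(346285 + 37536*(1/510855)) = 1/(346285 + 12512/170285) = 1/(58967153737/170285) = 170285/58967153737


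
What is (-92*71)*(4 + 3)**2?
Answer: -320068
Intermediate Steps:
(-92*71)*(4 + 3)**2 = -6532*7**2 = -6532*49 = -320068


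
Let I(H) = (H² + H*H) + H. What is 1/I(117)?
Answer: 1/27495 ≈ 3.6370e-5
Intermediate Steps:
I(H) = H + 2*H² (I(H) = (H² + H²) + H = 2*H² + H = H + 2*H²)
1/I(117) = 1/(117*(1 + 2*117)) = 1/(117*(1 + 234)) = 1/(117*235) = 1/27495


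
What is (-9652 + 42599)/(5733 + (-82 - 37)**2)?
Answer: 32947/19894 ≈ 1.6561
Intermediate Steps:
(-9652 + 42599)/(5733 + (-82 - 37)**2) = 32947/(5733 + (-119)**2) = 32947/(5733 + 14161) = 32947/19894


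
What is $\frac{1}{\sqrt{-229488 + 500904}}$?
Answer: $\frac{\sqrt{67854}}{135708} \approx 0.0019195$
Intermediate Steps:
$\frac{1}{\sqrt{-229488 + 500904}} = \frac{1}{\sqrt{271416}} = \frac{1}{2 \sqrt{67854}} = \frac{\sqrt{67854}}{135708}$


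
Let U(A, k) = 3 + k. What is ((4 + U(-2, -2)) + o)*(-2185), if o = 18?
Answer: -50255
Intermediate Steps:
((4 + U(-2, -2)) + o)*(-2185) = ((4 + (3 - 2)) + 18)*(-2185) = ((4 + 1) + 18)*(-2185) = (5 + 18)*(-2185) = 23*(-2185) = -50255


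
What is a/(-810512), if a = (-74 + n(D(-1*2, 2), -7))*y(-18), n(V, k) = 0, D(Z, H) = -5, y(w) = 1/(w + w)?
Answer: -37/14589216 ≈ -2.5361e-6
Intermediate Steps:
y(w) = 1/(2*w)
a = 37/18 (a = (-74 + 0)*((½)/(-18)) = -37*(-1)/18 = -74*(-1/36) = 37/18 ≈ 2.0556)
a/(-810512) = (37/18)/(-810512) = (37/18)*(-1/810512) = -37/14589216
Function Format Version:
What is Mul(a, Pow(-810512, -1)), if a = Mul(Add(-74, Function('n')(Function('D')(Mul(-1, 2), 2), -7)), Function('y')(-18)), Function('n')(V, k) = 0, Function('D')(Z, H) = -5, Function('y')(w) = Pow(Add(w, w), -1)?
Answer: Rational(-37, 14589216) ≈ -2.5361e-6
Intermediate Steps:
Function('y')(w) = Mul(Rational(1, 2), Pow(w, -1)) (Function('y')(w) = Pow(Mul(2, w), -1) = Mul(Rational(1, 2), Pow(w, -1)))
a = Rational(37, 18) (a = Mul(Add(-74, 0), Mul(Rational(1, 2), Pow(-18, -1))) = Mul(-74, Mul(Rational(1, 2), Rational(-1, 18))) = Mul(-74, Rational(-1, 36)) = Rational(37, 18) ≈ 2.0556)
Mul(a, Pow(-810512, -1)) = Mul(Rational(37, 18), Pow(-810512, -1)) = Mul(Rational(37, 18), Rational(-1, 810512)) = Rational(-37, 14589216)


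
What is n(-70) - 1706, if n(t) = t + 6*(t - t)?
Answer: -1776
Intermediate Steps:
n(t) = t (n(t) = t + 6*0 = t + 0 = t)
n(-70) - 1706 = -70 - 1706 = -1776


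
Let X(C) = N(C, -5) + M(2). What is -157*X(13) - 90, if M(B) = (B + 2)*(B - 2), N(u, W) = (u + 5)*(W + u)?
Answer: -22698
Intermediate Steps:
N(u, W) = (5 + u)*(W + u)
M(B) = (-2 + B)*(2 + B) (M(B) = (2 + B)*(-2 + B) = (-2 + B)*(2 + B))
X(C) = -25 + C² (X(C) = (C² + 5*(-5) + 5*C - 5*C) + (-4 + 2²) = (C² - 25 + 5*C - 5*C) + (-4 + 4) = (-25 + C²) + 0 = -25 + C²)
-157*X(13) - 90 = -157*(-25 + 13²) - 90 = -157*(-25 + 169) - 90 = -157*144 - 90 = -22608 - 90 = -22698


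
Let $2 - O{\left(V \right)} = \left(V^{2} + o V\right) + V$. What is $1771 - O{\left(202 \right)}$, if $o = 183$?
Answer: $79741$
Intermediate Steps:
$O{\left(V \right)} = 2 - V^{2} - 184 V$ ($O{\left(V \right)} = 2 - \left(\left(V^{2} + 183 V\right) + V\right) = 2 - \left(V^{2} + 184 V\right) = 2 - V^{2} - 184 V$)
$1771 - O{\left(202 \right)} = 1771 - \left(2 - 202^{2} - 37168\right) = 1771 - \left(2 - 40804 - 37168\right) = 1771 - -77970 = 1771 + 77970 = 79741$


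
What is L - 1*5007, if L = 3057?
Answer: -1950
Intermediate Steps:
L - 1*5007 = 3057 - 1*5007 = 3057 - 5007 = -1950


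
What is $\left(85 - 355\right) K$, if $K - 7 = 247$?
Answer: $-68580$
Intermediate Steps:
$K = 254$ ($K = 7 + 247 = 254$)
$\left(85 - 355\right) K = \left(85 - 355\right) 254 = \left(-270\right) 254 = -68580$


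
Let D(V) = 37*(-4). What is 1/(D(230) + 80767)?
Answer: 1/80619 ≈ 1.2404e-5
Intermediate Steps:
D(V) = -148
1/(D(230) + 80767) = 1/(-148 + 80767) = 1/80619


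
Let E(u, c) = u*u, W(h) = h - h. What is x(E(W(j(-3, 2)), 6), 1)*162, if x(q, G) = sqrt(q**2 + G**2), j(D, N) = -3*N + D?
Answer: 162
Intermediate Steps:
j(D, N) = D - 3*N
W(h) = 0
E(u, c) = u**2
x(q, G) = sqrt(G**2 + q**2)
x(E(W(j(-3, 2)), 6), 1)*162 = sqrt(1**2 + (0**2)**2)*162 = sqrt(1 + 0**2)*162 = sqrt(1 + 0)*162 = sqrt(1)*162 = 1*162 = 162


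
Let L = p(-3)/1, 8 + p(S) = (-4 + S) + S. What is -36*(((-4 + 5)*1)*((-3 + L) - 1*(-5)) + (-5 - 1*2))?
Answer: 828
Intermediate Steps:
p(S) = -12 + 2*S (p(S) = -8 + ((-4 + S) + S) = -8 + (-4 + 2*S) = -12 + 2*S)
L = -18 (L = (-12 + 2*(-3))/1 = (-12 - 6)*1 = -18*1 = -18)
-36*(((-4 + 5)*1)*((-3 + L) - 1*(-5)) + (-5 - 1*2)) = -36*(((-4 + 5)*1)*((-3 - 18) - 1*(-5)) + (-5 - 1*2)) = -36*((1*1)*(-21 + 5) + (-5 - 2)) = -36*(1*(-16) - 7) = -36*(-16 - 7) = -36*(-23) = 828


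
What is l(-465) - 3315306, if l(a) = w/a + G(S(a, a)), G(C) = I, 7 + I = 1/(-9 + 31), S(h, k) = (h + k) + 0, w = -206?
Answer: -33915646993/10230 ≈ -3.3153e+6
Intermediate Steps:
S(h, k) = h + k
I = -153/22 (I = -7 + 1/(-9 + 31) = -7 + 1/22 = -153/22 ≈ -6.9545)
G(C) = -153/22
l(a) = -153/22 - 206/a (l(a) = -206/a - 153/22 = -153/22 - 206/a)
l(-465) - 3315306 = (-153/22 - 206/(-465)) - 3315306 = (-153/22 - 206*(-1/465)) - 3315306 = (-153/22 + 206/465) - 3315306 = -66613/10230 - 3315306 = -33915646993/10230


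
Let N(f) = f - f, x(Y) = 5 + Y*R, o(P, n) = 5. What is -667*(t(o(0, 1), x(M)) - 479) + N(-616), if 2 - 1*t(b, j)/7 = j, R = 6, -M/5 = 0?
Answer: 333500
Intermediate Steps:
M = 0 (M = -5*0 = 0)
x(Y) = 5 + 6*Y (x(Y) = 5 + Y*6 = 5 + 6*Y)
t(b, j) = 14 - 7*j
N(f) = 0
-667*(t(o(0, 1), x(M)) - 479) + N(-616) = -667*((14 - 7*(5 + 6*0)) - 479) + 0 = -667*((14 - 7*(5 + 0)) - 479) + 0 = -667*((14 - 7*5) - 479) + 0 = -667*((14 - 35) - 479) + 0 = -667*(-21 - 479) + 0 = -667*(-500) + 0 = 333500 + 0 = 333500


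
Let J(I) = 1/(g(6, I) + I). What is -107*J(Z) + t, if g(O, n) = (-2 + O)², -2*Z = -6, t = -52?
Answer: -1095/19 ≈ -57.632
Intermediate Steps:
Z = 3 (Z = -½*(-6) = 3)
J(I) = 1/(16 + I) (J(I) = 1/((-2 + 6)² + I) = 1/(4² + I) = 1/(16 + I))
-107*J(Z) + t = -107/(16 + 3) - 52 = -107/19 - 52 = -1095/19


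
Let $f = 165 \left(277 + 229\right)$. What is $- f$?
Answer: $-83490$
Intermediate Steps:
$f = 83490$ ($f = 165 \cdot 506 = 83490$)
$- f = \left(-1\right) 83490 = -83490$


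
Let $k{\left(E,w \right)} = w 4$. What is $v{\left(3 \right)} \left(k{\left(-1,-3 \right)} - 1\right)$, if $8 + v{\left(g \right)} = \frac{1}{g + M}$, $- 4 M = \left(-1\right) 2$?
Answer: $\frac{702}{7} \approx 100.29$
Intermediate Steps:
$k{\left(E,w \right)} = 4 w$
$M = \frac{1}{2}$ ($M = - \frac{\left(-1\right) 2}{4} = \left(- \frac{1}{4}\right) \left(-2\right) = \frac{1}{2} \approx 0.5$)
$v{\left(g \right)} = -8 + \frac{1}{\frac{1}{2} + g}$ ($v{\left(g \right)} = -8 + \frac{1}{g + \frac{1}{2}} = -8 + \frac{1}{\frac{1}{2} + g}$)
$v{\left(3 \right)} \left(k{\left(-1,-3 \right)} - 1\right) = \frac{2 \left(-3 - 24\right)}{1 + 2 \cdot 3} \left(4 \left(-3\right) - 1\right) = \frac{2 \left(-3 - 24\right)}{1 + 6} \left(-12 - 1\right) = 2 \cdot \frac{1}{7} \left(-27\right) \left(-13\right) = \left(- \frac{54}{7}\right) \left(-13\right) = \frac{702}{7}$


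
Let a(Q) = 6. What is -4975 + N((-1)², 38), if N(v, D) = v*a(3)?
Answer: -4969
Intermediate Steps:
N(v, D) = 6*v (N(v, D) = v*6 = 6*v)
-4975 + N((-1)², 38) = -4975 + 6*(-1)² = -4975 + 6*1 = -4975 + 6 = -4969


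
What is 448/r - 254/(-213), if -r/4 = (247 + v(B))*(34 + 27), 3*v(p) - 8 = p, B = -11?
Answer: 210426/177571 ≈ 1.1850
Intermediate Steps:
v(p) = 8/3 + p/3
r = -60024 (r = -4*(247 + (8/3 + (⅓)*(-11)))*(34 + 27) = -4*(247 + (8/3 - 11/3))*61 = -4*(247 - 1)*61 = -984*61 = -4*15006 = -60024)
448/r - 254/(-213) = 448/(-60024) - 254/(-213) = 448*(-1/60024) - 254*(-1/213) = -56/7503 + 254/213 = 210426/177571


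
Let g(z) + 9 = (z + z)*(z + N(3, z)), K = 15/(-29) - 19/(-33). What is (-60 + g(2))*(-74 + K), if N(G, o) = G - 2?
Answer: 1344478/319 ≈ 4214.7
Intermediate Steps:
K = 56/957 (K = 15*(-1/29) - 19*(-1/33) = -15/29 + 19/33 = 56/957 ≈ 0.058516)
N(G, o) = -2 + G
g(z) = -9 + 2*z*(1 + z) (g(z) = -9 + (z + z)*(z + (-2 + 3)) = -9 + (2*z)*(z + 1) = -9 + (2*z)*(1 + z) = -9 + 2*z*(1 + z))
(-60 + g(2))*(-74 + K) = (-60 + (-9 + 2*2 + 2*2**2))*(-74 + 56/957) = (-60 + (-9 + 4 + 2*4))*(-70762/957) = (-60 + (-9 + 4 + 8))*(-70762/957) = (-60 + 3)*(-70762/957) = -57*(-70762/957) = 1344478/319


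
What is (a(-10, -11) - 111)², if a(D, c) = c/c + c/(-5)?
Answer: 290521/25 ≈ 11621.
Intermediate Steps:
a(D, c) = 1 - c/5 (a(D, c) = 1 + c*(-⅕) = 1 - c/5)
(a(-10, -11) - 111)² = ((1 - ⅕*(-11)) - 111)² = ((1 + 11/5) - 111)² = (16/5 - 111)² = (-539/5)² = 290521/25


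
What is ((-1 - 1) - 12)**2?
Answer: 196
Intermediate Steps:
((-1 - 1) - 12)**2 = (-2 - 12)**2 = (-14)**2 = 196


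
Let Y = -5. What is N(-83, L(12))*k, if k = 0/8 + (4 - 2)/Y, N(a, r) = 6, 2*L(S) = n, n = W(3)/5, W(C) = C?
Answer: -12/5 ≈ -2.4000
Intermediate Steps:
n = ⅗ (n = 3/5 = 3*(⅕) = ⅗ ≈ 0.60000)
L(S) = 3/10 (L(S) = (½)*(⅗) = 3/10)
k = -⅖ (k = 0/8 + (4 - 2)/(-5) = 0*(⅛) + 2*(-⅕) = 0 - ⅖ = -⅖ ≈ -0.40000)
N(-83, L(12))*k = 6*(-⅖) = -12/5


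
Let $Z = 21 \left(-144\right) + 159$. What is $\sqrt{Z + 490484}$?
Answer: $\sqrt{487619} \approx 698.3$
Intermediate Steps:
$Z = -2865$ ($Z = -3024 + 159 = -2865$)
$\sqrt{Z + 490484} = \sqrt{-2865 + 490484} = \sqrt{487619}$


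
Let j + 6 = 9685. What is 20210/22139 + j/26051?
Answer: 740774091/576743089 ≈ 1.2844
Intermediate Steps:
j = 9679 (j = -6 + 9685 = 9679)
20210/22139 + j/26051 = 20210/22139 + 9679/26051 = 740774091/576743089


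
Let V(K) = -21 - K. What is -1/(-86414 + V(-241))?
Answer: 1/86194 ≈ 1.1602e-5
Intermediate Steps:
-1/(-86414 + V(-241)) = -1/(-86414 + (-21 - 1*(-241))) = -1/(-86414 + (-21 + 241)) = -1/(-86414 + 220) = -1/(-86194) = -1*(-1/86194) = 1/86194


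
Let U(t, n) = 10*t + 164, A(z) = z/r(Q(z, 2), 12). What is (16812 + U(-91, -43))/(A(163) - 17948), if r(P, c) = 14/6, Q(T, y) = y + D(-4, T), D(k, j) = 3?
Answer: -112462/125147 ≈ -0.89864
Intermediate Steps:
Q(T, y) = 3 + y (Q(T, y) = y + 3 = 3 + y)
r(P, c) = 7/3 (r(P, c) = 14*(⅙) = 7/3)
A(z) = 3*z/7 (A(z) = z/(7/3) = z*(3/7) = 3*z/7)
U(t, n) = 164 + 10*t
(16812 + U(-91, -43))/(A(163) - 17948) = (16812 + (164 + 10*(-91)))/((3/7)*163 - 17948) = (16812 + (164 - 910))/(489/7 - 17948) = (16812 - 746)/(-125147/7) = 16066*(-7/125147) = -112462/125147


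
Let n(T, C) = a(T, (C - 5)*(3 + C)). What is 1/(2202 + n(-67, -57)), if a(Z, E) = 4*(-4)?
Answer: 1/2186 ≈ 0.00045746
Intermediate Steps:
a(Z, E) = -16
n(T, C) = -16
1/(2202 + n(-67, -57)) = 1/(2202 - 16) = 1/2186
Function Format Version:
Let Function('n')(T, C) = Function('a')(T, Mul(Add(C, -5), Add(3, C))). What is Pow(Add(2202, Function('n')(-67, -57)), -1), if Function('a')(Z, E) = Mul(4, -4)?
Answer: Rational(1, 2186) ≈ 0.00045746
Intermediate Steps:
Function('a')(Z, E) = -16
Function('n')(T, C) = -16
Pow(Add(2202, Function('n')(-67, -57)), -1) = Pow(Add(2202, -16), -1) = Pow(2186, -1) = Rational(1, 2186)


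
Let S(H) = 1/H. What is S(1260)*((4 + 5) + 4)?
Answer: 13/1260 ≈ 0.010317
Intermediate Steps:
S(1260)*((4 + 5) + 4) = ((4 + 5) + 4)/1260 = (9 + 4)/1260 = (1/1260)*13 = 13/1260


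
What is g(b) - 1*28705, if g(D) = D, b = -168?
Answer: -28873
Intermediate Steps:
g(b) - 1*28705 = -168 - 1*28705 = -168 - 28705 = -28873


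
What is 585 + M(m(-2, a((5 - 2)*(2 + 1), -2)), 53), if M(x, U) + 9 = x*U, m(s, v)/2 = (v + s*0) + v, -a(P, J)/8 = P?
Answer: -14688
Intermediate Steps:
a(P, J) = -8*P
m(s, v) = 4*v (m(s, v) = 2*((v + s*0) + v) = 2*((v + 0) + v) = 2*(v + v) = 2*(2*v) = 4*v)
M(x, U) = -9 + U*x (M(x, U) = -9 + x*U = -9 + U*x)
585 + M(m(-2, a((5 - 2)*(2 + 1), -2)), 53) = 585 + (-9 + 53*(4*(-8*(5 - 2)*(2 + 1)))) = 585 + (-9 + 53*(4*(-24*3))) = 585 + (-9 + 53*(4*(-8*9))) = 585 + (-9 + 53*(4*(-72))) = 585 + (-9 + 53*(-288)) = 585 + (-9 - 15264) = 585 - 15273 = -14688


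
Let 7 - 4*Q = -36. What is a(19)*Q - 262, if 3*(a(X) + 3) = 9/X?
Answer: -11117/38 ≈ -292.55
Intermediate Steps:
Q = 43/4 (Q = 7/4 - ¼*(-36) = 7/4 + 9 = 43/4 ≈ 10.750)
a(X) = -3 + 3/X (a(X) = -3 + (9/X)/3 = -3 + 3/X)
a(19)*Q - 262 = (-3 + 3/19)*(43/4) - 262 = -54/19*43/4 - 262 = -1161/38 - 262 = -11117/38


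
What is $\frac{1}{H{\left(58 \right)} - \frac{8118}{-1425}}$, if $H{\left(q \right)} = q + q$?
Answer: $\frac{475}{57806} \approx 0.0082171$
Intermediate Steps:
$H{\left(q \right)} = 2 q$
$\frac{1}{H{\left(58 \right)} - \frac{8118}{-1425}} = \frac{1}{2 \cdot 58 - \frac{8118}{-1425}} = \frac{1}{116 - - \frac{2706}{475}} = \frac{1}{116 + \frac{2706}{475}} = \frac{1}{\frac{57806}{475}} = \frac{475}{57806}$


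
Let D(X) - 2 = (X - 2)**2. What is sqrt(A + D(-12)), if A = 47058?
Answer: 2*sqrt(11814) ≈ 217.38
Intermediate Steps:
D(X) = 2 + (-2 + X)**2 (D(X) = 2 + (X - 2)**2 = 2 + (-2 + X)**2)
sqrt(A + D(-12)) = sqrt(47058 + (2 + (-2 - 12)**2)) = sqrt(47058 + (2 + (-14)**2)) = sqrt(47058 + (2 + 196)) = sqrt(47058 + 198) = sqrt(47256) = 2*sqrt(11814)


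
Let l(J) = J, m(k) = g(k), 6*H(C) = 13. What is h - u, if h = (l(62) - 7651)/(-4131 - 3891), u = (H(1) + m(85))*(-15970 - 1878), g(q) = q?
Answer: 12480239437/8022 ≈ 1.5558e+6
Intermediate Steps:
H(C) = 13/6 (H(C) = (⅙)*13 = 13/6)
m(k) = k
u = -4667252/3 (u = (13/6 + 85)*(-15970 - 1878) = (523/6)*(-17848) = -4667252/3 ≈ -1.5558e+6)
h = 7589/8022 (h = (62 - 7651)/(-4131 - 3891) = -7589/(-8022) = -7589*(-1/8022) = 7589/8022 ≈ 0.94602)
h - u = 7589/8022 - 1*(-4667252/3) = 7589/8022 + 4667252/3 = 12480239437/8022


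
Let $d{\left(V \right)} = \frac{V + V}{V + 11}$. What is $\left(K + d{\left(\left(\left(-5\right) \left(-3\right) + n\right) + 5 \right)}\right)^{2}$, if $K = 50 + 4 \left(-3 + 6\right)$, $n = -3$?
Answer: $\frac{783225}{196} \approx 3996.0$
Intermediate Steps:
$d{\left(V \right)} = \frac{2 V}{11 + V}$
$K = 62$ ($K = 50 + 4 \cdot 3 = 50 + 12 = 62$)
$\left(K + d{\left(\left(\left(-5\right) \left(-3\right) + n\right) + 5 \right)}\right)^{2} = \left(62 + \frac{2 \left(\left(\left(-5\right) \left(-3\right) - 3\right) + 5\right)}{11 + \left(\left(\left(-5\right) \left(-3\right) - 3\right) + 5\right)}\right)^{2} = \left(62 + \frac{2 \left(\left(15 - 3\right) + 5\right)}{11 + \left(\left(15 - 3\right) + 5\right)}\right)^{2} = \left(62 + \frac{2 \left(12 + 5\right)}{11 + \left(12 + 5\right)}\right)^{2} = \left(62 + 2 \cdot 17 \frac{1}{11 + 17}\right)^{2} = \left(62 + 2 \cdot 17 \cdot \frac{1}{28}\right)^{2} = \left(62 + \frac{17}{14}\right)^{2} = \left(\frac{885}{14}\right)^{2} = \frac{783225}{196}$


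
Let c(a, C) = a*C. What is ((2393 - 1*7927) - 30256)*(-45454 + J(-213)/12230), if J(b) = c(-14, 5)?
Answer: 1989575011710/1223 ≈ 1.6268e+9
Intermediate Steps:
c(a, C) = C*a
J(b) = -70 (J(b) = 5*(-14) = -70)
((2393 - 1*7927) - 30256)*(-45454 + J(-213)/12230) = ((2393 - 1*7927) - 30256)*(-45454 - 70/12230) = ((2393 - 7927) - 30256)*(-45454 - 70*1/12230) = (-5534 - 30256)*(-45454 - 7/1223) = -35790*(-55590249/1223) = 1989575011710/1223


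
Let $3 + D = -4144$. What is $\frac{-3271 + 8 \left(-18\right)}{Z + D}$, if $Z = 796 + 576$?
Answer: $\frac{683}{555} \approx 1.2306$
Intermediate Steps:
$Z = 1372$
$D = -4147$ ($D = -3 - 4144 = -4147$)
$\frac{-3271 + 8 \left(-18\right)}{Z + D} = \frac{-3271 + 8 \left(-18\right)}{1372 - 4147} = \frac{-3271 - 144}{-2775} = \left(-3415\right) \left(- \frac{1}{2775}\right) = \frac{683}{555}$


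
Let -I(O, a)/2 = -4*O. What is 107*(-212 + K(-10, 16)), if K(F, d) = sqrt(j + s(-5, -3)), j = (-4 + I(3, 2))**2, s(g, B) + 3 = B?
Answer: -22684 + 107*sqrt(394) ≈ -20560.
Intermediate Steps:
s(g, B) = -3 + B
I(O, a) = 8*O (I(O, a) = -(-8)*O = 8*O)
j = 400 (j = (-4 + 8*3)**2 = (-4 + 24)**2 = 20**2 = 400)
K(F, d) = sqrt(394) (K(F, d) = sqrt(400 + (-3 - 3)) = sqrt(400 - 6) = sqrt(394))
107*(-212 + K(-10, 16)) = 107*(-212 + sqrt(394)) = -22684 + 107*sqrt(394)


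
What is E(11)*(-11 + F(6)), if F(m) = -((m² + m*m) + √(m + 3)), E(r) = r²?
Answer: -10406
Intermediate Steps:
F(m) = -√(3 + m) - 2*m² (F(m) = -((m² + m²) + √(3 + m)) = -(2*m² + √(3 + m)) = -(√(3 + m) + 2*m²) = -√(3 + m) - 2*m²)
E(11)*(-11 + F(6)) = 11²*(-11 + (-√(3 + 6) - 2*6²)) = 121*(-11 + (-√9 - 2*36)) = 121*(-11 + (-1*3 - 72)) = 121*(-11 + (-3 - 72)) = 121*(-11 - 75) = 121*(-86) = -10406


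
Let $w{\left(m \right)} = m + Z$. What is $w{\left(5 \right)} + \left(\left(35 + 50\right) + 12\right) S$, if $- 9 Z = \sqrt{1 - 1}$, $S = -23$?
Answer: $-2226$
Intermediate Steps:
$Z = 0$ ($Z = - \frac{\sqrt{1 - 1}}{9} = - \frac{\sqrt{0}}{9} = \left(- \frac{1}{9}\right) 0 = 0$)
$w{\left(m \right)} = m$ ($w{\left(m \right)} = m + 0 = m$)
$w{\left(5 \right)} + \left(\left(35 + 50\right) + 12\right) S = 5 + \left(\left(35 + 50\right) + 12\right) \left(-23\right) = 5 + \left(85 + 12\right) \left(-23\right) = 5 + 97 \left(-23\right) = 5 - 2231 = -2226$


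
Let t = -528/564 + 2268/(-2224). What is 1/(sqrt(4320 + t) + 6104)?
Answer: 159509728/973534540585 - 2*sqrt(737178016691)/973534540585 ≈ 0.00016208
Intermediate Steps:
t = -51113/26132 (t = -528*1/564 + 2268*(-1/2224) = -44/47 - 567/556 = -51113/26132 ≈ -1.9560)
1/(sqrt(4320 + t) + 6104) = 1/(sqrt(4320 - 51113/26132) + 6104) = 1/(sqrt(112839127/26132) + 6104) = 1/(sqrt(737178016691)/13066 + 6104) = 1/(6104 + sqrt(737178016691)/13066)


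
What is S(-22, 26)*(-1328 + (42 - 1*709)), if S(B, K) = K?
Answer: -51870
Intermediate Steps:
S(-22, 26)*(-1328 + (42 - 1*709)) = 26*(-1328 + (42 - 1*709)) = 26*(-1328 + (42 - 709)) = 26*(-1328 - 667) = 26*(-1995) = -51870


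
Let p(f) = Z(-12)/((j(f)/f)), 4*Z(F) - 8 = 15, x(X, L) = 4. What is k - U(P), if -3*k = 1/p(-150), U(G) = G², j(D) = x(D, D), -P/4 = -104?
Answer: -895564792/5175 ≈ -1.7306e+5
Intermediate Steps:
P = 416 (P = -4*(-104) = 416)
j(D) = 4
Z(F) = 23/4 (Z(F) = 2 + (¼)*15 = 2 + 15/4 = 23/4)
p(f) = 23*f/16 (p(f) = 23/(4*((4/f))) = 23*(f/4)/4 = 23*f/16)
k = 8/5175 (k = -1/(3*((23/16)*(-150))) = -1/(3*(-1725/8)) = -⅓*(-8/1725) = 8/5175 ≈ 0.0015459)
k - U(P) = 8/5175 - 1*416² = 8/5175 - 1*173056 = 8/5175 - 173056 = -895564792/5175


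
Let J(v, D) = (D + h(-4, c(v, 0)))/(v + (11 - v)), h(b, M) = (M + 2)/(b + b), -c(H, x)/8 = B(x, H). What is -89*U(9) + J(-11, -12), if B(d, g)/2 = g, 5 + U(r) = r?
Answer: -15801/44 ≈ -359.11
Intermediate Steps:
U(r) = -5 + r
B(d, g) = 2*g
c(H, x) = -16*H
h(b, M) = (2 + M)/(2*b) (h(b, M) = (2 + M)/((2*b)) = (2 + M)*(1/(2*b)) = (2 + M)/(2*b))
J(v, D) = -1/44 + D/11 + 2*v/11 (J(v, D) = (D + (½)*(2 - 16*v)/(-4))/(v + (11 - v)) = (D + (½)*(-¼)*(2 - 16*v))/11 = (D + (-¼ + 2*v))*(1/11) = (-¼ + D + 2*v)*(1/11) = -1/44 + D/11 + 2*v/11)
-89*U(9) + J(-11, -12) = -89*(-5 + 9) + (-1/44 + (1/11)*(-12) + (2/11)*(-11)) = -89*4 + (-1/44 - 12/11 - 2) = -356 - 137/44 = -15801/44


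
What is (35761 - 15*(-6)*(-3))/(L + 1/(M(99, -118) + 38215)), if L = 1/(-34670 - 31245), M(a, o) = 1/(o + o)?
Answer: 21098341200436835/6537201 ≈ 3.2274e+9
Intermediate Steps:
M(a, o) = 1/(2*o)
L = -1/65915 (L = 1/(-65915) = -1/65915 ≈ -1.5171e-5)
(35761 - 15*(-6)*(-3))/(L + 1/(M(99, -118) + 38215)) = (35761 - 15*(-6)*(-3))/(-1/65915 + 1/((½)/(-118) + 38215)) = (35761 + 90*(-3))/(-1/65915 + 1/((½)*(-1/118) + 38215)) = (35761 - 270)/(-1/65915 + 1/(-1/236 + 38215)) = 35491/(-1/65915 + 1/(9018739/236)) = 35491/(-1/65915 + 236/9018739) = 35491/(6537201/594470181185) = 35491*(594470181185/6537201) = 21098341200436835/6537201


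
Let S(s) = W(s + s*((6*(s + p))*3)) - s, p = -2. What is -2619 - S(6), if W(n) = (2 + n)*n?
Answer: -195333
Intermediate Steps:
W(n) = n*(2 + n)
S(s) = -s + (s + s*(-36 + 18*s))*(2 + s + s*(-36 + 18*s)) (S(s) = (s + s*((6*(s - 2))*3))*(2 + (s + s*((6*(s - 2))*3))) - s = (s + s*((6*(-2 + s))*3))*(2 + (s + s*((6*(-2 + s))*3))) - s = (s + s*((-12 + 6*s)*3))*(2 + (s + s*((-12 + 6*s)*3))) - s = (s + s*(-36 + 18*s))*(2 + (s + s*(-36 + 18*s))) - s = (s + s*(-36 + 18*s))*(2 + s + s*(-36 + 18*s)) - s = -s + (s + s*(-36 + 18*s))*(2 + s + s*(-36 + 18*s)))
-2619 - S(6) = -2619 - 6*(-1 + (-35 + 18*6)*(2 + 6*(-35 + 18*6))) = -2619 - 6*(-1 + (-35 + 108)*(2 + 6*(-35 + 108))) = -2619 - 6*(-1 + 73*(2 + 6*73)) = -2619 - 6*(-1 + 73*(2 + 438)) = -2619 - 6*(-1 + 73*440) = -2619 - 6*(-1 + 32120) = -2619 - 6*32119 = -2619 - 1*192714 = -2619 - 192714 = -195333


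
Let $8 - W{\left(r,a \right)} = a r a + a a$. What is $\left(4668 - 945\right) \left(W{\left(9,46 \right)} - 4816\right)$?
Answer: $-96678864$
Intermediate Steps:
$W{\left(r,a \right)} = 8 - a^{2} - r a^{2}$ ($W{\left(r,a \right)} = 8 - \left(a r a + a a\right) = 8 - \left(r a^{2} + a^{2}\right) = 8 - \left(a^{2} + r a^{2}\right) = 8 - a^{2} - r a^{2}$)
$\left(4668 - 945\right) \left(W{\left(9,46 \right)} - 4816\right) = \left(4668 - 945\right) \left(\left(8 - 46^{2} - 9 \cdot 46^{2}\right) - 4816\right) = 3723 \left(\left(8 - 2116 - 9 \cdot 2116\right) - 4816\right) = 3723 \left(\left(8 - 2116 - 19044\right) - 4816\right) = 3723 \left(-21152 - 4816\right) = 3723 \left(-25968\right) = -96678864$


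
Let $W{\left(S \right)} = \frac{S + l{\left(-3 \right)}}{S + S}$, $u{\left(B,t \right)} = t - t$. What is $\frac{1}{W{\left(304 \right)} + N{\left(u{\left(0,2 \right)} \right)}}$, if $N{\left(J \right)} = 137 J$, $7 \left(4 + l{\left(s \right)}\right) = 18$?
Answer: $\frac{2128}{1059} \approx 2.0094$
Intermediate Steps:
$u{\left(B,t \right)} = 0$
$l{\left(s \right)} = - \frac{10}{7}$ ($l{\left(s \right)} = -4 + \frac{1}{7} \cdot 18 = -4 + \frac{18}{7} = - \frac{10}{7}$)
$W{\left(S \right)} = \frac{- \frac{10}{7} + S}{2 S}$ ($W{\left(S \right)} = \frac{S - \frac{10}{7}}{S + S} = \frac{- \frac{10}{7} + S}{2 S}$)
$\frac{1}{W{\left(304 \right)} + N{\left(u{\left(0,2 \right)} \right)}} = \frac{1}{\frac{-10 + 7 \cdot 304}{14 \cdot 304} + 137 \cdot 0} = \frac{1}{\frac{1}{14} \cdot \frac{1}{304} \left(-10 + 2128\right) + 0} = \frac{1}{\frac{1}{14} \cdot \frac{1}{304} \cdot 2118 + 0} = \frac{1}{\frac{1059}{2128} + 0} = \frac{1}{\frac{1059}{2128}} = \frac{2128}{1059}$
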